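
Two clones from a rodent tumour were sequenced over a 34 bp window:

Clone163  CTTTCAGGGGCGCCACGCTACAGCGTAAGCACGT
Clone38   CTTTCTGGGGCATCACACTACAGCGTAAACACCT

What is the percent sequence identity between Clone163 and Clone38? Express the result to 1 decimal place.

Differing sites — 6:A/T; 12:G/A; 13:C/T; 17:G/A; 29:G/A; 33:G/C.
28 of the 34 sites match, so the percent identity is 28/34 × 100 = 82.4%.

82.4%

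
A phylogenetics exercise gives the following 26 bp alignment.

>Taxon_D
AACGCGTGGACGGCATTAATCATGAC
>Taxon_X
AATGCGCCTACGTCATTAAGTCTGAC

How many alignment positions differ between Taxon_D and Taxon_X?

8

Differing sites — 3:C/T; 7:T/C; 8:G/C; 9:G/T; 13:G/T; 20:T/G; 21:C/T; 22:A/C.
That gives 8 mismatches out of 26 aligned sites, so the Hamming distance is 8.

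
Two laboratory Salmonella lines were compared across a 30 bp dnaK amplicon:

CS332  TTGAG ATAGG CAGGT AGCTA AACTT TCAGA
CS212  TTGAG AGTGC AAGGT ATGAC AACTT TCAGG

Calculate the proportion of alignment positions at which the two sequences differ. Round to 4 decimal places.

0.3000

The sequences differ at positions 7 (T/G), 8 (A/T), 10 (G/C), 11 (C/A), 17 (G/T), 18 (C/G), 19 (T/A), 20 (A/C), 30 (A/G).
There are 9 differences over 30 sites, so p = 9/30 = 0.3000.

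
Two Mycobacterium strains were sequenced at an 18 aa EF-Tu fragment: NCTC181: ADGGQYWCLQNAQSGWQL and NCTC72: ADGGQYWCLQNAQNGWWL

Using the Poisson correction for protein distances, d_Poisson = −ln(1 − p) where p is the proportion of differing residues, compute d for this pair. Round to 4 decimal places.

0.1178

The sequences differ at positions 14 (S/N), 17 (Q/W).
p = 2/18 = 0.111111.
d = −ln(1 − 0.111111) = −ln(0.888889) = 0.1178.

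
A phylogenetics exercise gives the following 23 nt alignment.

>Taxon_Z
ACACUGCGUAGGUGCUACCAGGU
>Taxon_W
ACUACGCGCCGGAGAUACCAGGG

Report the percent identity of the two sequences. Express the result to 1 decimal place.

The sequences differ at positions 3 (A/U), 4 (C/A), 5 (U/C), 9 (U/C), 10 (A/C), 13 (U/A), 15 (C/A), 23 (U/G).
15 of the 23 sites match, so the percent identity is 15/23 × 100 = 65.2%.

65.2%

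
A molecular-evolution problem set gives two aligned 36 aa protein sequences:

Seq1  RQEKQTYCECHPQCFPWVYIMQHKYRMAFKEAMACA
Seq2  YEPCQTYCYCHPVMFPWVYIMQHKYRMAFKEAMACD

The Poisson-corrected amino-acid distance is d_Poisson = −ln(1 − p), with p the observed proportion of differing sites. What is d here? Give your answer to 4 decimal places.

Differing sites — 1:R/Y; 2:Q/E; 3:E/P; 4:K/C; 9:E/Y; 13:Q/V; 14:C/M; 36:A/D.
p = 8/36 = 0.222222.
d = −ln(1 − 0.222222) = −ln(0.777778) = 0.2513.

0.2513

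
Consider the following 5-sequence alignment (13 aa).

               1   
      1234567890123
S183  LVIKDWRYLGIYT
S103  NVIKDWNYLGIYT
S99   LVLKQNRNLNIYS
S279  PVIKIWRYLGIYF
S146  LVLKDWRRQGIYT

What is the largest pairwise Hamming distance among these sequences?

Pairwise Hamming distances:
  S183 vs S103: 2
  S183 vs S99: 6
  S183 vs S279: 3
  S183 vs S146: 3
  S103 vs S99: 8
  S103 vs S279: 4
  S103 vs S146: 5
  S99 vs S279: 7
  S99 vs S146: 6
  S279 vs S146: 6
The largest is 8, between S103 and S99.

8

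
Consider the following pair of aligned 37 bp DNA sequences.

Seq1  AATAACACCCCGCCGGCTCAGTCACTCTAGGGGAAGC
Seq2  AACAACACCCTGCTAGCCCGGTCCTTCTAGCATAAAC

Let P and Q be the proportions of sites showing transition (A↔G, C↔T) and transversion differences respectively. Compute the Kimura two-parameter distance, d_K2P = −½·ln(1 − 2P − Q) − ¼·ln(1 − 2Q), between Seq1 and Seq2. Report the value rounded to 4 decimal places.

0.4634

Mismatches occur at site 3 (T/C, transition), site 11 (C/T, transition), site 14 (C/T, transition), site 15 (G/A, transition), site 18 (T/C, transition), site 20 (A/G, transition), site 24 (A/C, transversion), site 25 (C/T, transition), site 31 (G/C, transversion), site 32 (G/A, transition), site 33 (G/T, transversion), site 36 (G/A, transition).
Of the 12 differences, 9 transitions and 3 transversions over 37 sites: P = 9/37 = 0.243243, Q = 3/37 = 0.081081.
d = −0.5·ln(0.432433) − 0.25·ln(0.837838) = −0.5·(-0.838328) − 0.25·(-0.176931) = 0.4634.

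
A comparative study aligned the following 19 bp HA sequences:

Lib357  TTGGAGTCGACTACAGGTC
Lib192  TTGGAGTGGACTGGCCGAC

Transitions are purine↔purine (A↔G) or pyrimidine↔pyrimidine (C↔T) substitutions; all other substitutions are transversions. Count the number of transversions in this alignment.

5

The sequences differ at positions 8 (C/G, transversion), 13 (A/G, transition), 14 (C/G, transversion), 15 (A/C, transversion), 16 (G/C, transversion), 18 (T/A, transversion).
Of the 6 differences, 1 transition and 5 transversions, so the answer is 5.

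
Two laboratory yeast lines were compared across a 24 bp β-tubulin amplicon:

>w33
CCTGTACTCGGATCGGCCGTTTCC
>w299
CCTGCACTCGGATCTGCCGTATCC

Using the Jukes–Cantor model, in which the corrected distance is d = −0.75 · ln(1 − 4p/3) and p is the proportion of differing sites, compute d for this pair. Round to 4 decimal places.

0.1367

Mismatches occur at site 5 (T/C), site 15 (G/T), site 21 (T/A).
p = 3/24 = 0.125000.
d = −0.75 · ln(1 − (4/3)·0.125000) = −0.75 · ln(0.833333) = −0.75 · (-0.182322) = 0.1367.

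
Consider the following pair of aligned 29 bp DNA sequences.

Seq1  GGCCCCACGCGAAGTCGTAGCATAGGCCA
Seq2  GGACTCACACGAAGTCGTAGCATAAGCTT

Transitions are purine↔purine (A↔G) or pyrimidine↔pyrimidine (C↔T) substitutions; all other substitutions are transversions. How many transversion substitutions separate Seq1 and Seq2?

2

Differing sites — 3:C/A (Tv); 5:C/T (Ti); 9:G/A (Ti); 25:G/A (Ti); 28:C/T (Ti); 29:A/T (Tv).
Of the 6 differences, 4 transitions and 2 transversions, so the answer is 2.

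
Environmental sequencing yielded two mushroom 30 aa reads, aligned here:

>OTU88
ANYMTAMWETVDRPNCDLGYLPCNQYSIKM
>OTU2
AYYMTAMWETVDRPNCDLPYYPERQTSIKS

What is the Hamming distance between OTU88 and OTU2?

The sequences differ at positions 2 (N/Y), 19 (G/P), 21 (L/Y), 23 (C/E), 24 (N/R), 26 (Y/T), 30 (M/S).
That gives 7 mismatches out of 30 aligned sites, so the Hamming distance is 7.

7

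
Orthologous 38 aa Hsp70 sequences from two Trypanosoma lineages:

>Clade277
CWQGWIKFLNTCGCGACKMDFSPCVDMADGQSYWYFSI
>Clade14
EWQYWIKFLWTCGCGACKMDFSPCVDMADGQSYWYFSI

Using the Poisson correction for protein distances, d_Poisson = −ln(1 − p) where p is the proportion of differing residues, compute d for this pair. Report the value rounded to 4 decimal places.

0.0822

Differing sites — 1:C/E; 4:G/Y; 10:N/W.
p = 3/38 = 0.078947.
d = −ln(1 − 0.078947) = −ln(0.921053) = 0.0822.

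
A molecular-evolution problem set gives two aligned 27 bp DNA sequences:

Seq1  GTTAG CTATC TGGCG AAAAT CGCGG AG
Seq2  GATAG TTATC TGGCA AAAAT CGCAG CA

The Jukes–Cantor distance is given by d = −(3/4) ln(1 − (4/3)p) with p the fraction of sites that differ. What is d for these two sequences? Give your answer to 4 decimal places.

Mismatches occur at site 2 (T→A), site 6 (C→T), site 15 (G→A), site 24 (G→A), site 26 (A→C), site 27 (G→A).
p = 6/27 = 0.222222.
d = −0.75 · ln(1 − (4/3)·0.222222) = −0.75 · ln(0.703704) = −0.75 · (-0.351397) = 0.2635.

0.2635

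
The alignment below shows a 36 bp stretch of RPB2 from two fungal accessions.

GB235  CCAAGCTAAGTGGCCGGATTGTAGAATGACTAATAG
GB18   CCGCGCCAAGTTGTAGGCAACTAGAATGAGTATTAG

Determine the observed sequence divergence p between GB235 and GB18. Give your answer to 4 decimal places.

0.3333

Differing sites — 3:A/G; 4:A/C; 7:T/C; 12:G/T; 14:C/T; 15:C/A; 18:A/C; 19:T/A; 20:T/A; 21:G/C; 30:C/G; 33:A/T.
There are 12 differences over 36 sites, so p = 12/36 = 0.3333.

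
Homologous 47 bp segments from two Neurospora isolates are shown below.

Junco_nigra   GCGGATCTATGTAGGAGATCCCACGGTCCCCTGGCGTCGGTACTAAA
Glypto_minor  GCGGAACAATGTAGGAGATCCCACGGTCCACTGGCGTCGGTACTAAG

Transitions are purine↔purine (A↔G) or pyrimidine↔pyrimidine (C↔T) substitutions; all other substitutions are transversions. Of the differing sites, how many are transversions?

Mismatches occur at site 6 (T↔A, transversion), site 8 (T↔A, transversion), site 30 (C↔A, transversion), site 47 (A↔G, transition).
Of the 4 differences, 1 transition and 3 transversions, so the answer is 3.

3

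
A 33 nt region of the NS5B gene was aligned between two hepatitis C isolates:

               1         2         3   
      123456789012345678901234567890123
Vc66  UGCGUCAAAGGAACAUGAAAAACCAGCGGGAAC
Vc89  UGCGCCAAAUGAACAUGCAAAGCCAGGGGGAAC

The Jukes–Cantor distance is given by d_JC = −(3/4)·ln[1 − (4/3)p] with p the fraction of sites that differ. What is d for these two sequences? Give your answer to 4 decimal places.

0.1693

Mismatches occur at site 5 (U/C), site 10 (G/U), site 18 (A/C), site 22 (A/G), site 27 (C/G).
p = 5/33 = 0.151515.
d = −0.75 · ln(1 − (4/3)·0.151515) = −0.75 · ln(0.797980) = −0.75 · (-0.225672) = 0.1693.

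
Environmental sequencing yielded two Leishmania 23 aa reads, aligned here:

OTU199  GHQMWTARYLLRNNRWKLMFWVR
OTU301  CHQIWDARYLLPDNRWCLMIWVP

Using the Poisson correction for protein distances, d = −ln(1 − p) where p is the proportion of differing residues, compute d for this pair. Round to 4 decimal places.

0.4274

The sequences differ at positions 1 (G/C), 4 (M/I), 6 (T/D), 12 (R/P), 13 (N/D), 17 (K/C), 20 (F/I), 23 (R/P).
p = 8/23 = 0.347826.
d = −ln(1 − 0.347826) = −ln(0.652174) = 0.4274.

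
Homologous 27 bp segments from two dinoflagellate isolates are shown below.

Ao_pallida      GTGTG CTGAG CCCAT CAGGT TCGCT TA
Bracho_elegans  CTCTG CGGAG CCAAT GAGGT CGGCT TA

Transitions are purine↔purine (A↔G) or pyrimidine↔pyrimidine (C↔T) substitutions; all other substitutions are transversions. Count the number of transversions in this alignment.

6

Mismatches occur at site 1 (G↔C, transversion), site 3 (G↔C, transversion), site 7 (T↔G, transversion), site 13 (C↔A, transversion), site 16 (C↔G, transversion), site 21 (T↔C, transition), site 22 (C↔G, transversion).
Of the 7 differences, 1 transition and 6 transversions, so the answer is 6.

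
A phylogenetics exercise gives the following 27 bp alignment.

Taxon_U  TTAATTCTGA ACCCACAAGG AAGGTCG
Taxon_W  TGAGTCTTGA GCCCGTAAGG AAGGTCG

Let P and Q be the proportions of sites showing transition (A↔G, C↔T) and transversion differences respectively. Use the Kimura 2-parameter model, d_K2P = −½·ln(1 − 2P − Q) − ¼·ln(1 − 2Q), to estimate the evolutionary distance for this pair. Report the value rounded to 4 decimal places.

0.3476

The sequences differ at positions 2 (T/G, transversion), 4 (A/G, transition), 6 (T/C, transition), 7 (C/T, transition), 11 (A/G, transition), 15 (A/G, transition), 16 (C/T, transition).
Of the 7 differences, 6 transitions and 1 transversion over 27 sites: P = 6/27 = 0.222222, Q = 1/27 = 0.037037.
d = −0.5·ln(0.518519) − 0.25·ln(0.925926) = −0.5·(-0.656779) − 0.25·(-0.076961) = 0.3476.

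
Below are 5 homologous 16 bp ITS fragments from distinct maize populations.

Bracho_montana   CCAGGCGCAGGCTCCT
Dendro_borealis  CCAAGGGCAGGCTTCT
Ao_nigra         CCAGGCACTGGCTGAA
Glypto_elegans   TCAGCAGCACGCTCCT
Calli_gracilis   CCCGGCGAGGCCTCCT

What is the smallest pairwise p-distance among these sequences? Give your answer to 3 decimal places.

Pairwise Hamming distances:
  Bracho_montana vs Dendro_borealis: 3
  Bracho_montana vs Ao_nigra: 5
  Bracho_montana vs Glypto_elegans: 4
  Bracho_montana vs Calli_gracilis: 4
  Dendro_borealis vs Ao_nigra: 7
  Dendro_borealis vs Glypto_elegans: 6
  Dendro_borealis vs Calli_gracilis: 7
  Ao_nigra vs Glypto_elegans: 9
  Ao_nigra vs Calli_gracilis: 8
  Glypto_elegans vs Calli_gracilis: 8
The smallest is 3 mismatches, between Bracho_montana and Dendro_borealis; p = 3/16 = 0.188.

0.188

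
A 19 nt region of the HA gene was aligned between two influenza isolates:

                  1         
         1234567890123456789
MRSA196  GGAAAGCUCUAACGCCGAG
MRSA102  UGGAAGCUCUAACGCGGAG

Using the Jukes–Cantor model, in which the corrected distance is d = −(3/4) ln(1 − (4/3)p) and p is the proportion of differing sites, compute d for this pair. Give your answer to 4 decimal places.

0.1773

Mismatches occur at site 1 (G/U), site 3 (A/G), site 16 (C/G).
p = 3/19 = 0.157895.
d = −0.75 · ln(1 − (4/3)·0.157895) = −0.75 · ln(0.789473) = −0.75 · (-0.236390) = 0.1773.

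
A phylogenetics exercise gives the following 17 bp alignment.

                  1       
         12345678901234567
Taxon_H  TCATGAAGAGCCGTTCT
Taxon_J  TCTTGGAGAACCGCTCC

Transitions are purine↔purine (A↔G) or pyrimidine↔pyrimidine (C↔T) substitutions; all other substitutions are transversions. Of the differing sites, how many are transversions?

1

Differing sites — 3:A/T (Tv); 6:A/G (Ti); 10:G/A (Ti); 14:T/C (Ti); 17:T/C (Ti).
Of the 5 differences, 4 transitions and 1 transversion, so the answer is 1.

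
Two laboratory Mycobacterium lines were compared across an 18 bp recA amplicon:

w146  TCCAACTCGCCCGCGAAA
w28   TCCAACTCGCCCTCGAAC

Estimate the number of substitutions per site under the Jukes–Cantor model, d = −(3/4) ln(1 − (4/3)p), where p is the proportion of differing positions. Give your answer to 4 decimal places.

0.1203

Differing sites — 13:G/T; 18:A/C.
p = 2/18 = 0.111111.
d = −0.75 · ln(1 − (4/3)·0.111111) = −0.75 · ln(0.851852) = −0.75 · (-0.160342) = 0.1203.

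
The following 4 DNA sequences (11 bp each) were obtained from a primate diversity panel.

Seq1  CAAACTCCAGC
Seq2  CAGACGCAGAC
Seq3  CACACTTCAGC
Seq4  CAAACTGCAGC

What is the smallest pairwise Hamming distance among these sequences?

Pairwise Hamming distances:
  Seq1 vs Seq2: 5
  Seq1 vs Seq3: 2
  Seq1 vs Seq4: 1
  Seq2 vs Seq3: 6
  Seq2 vs Seq4: 6
  Seq3 vs Seq4: 2
The smallest is 1, between Seq1 and Seq4.

1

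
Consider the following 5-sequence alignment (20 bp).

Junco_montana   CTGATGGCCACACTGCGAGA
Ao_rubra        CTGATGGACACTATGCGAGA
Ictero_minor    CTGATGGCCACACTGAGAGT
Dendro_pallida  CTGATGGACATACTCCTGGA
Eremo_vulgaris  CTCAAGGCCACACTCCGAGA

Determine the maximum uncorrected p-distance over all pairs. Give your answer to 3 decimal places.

Pairwise Hamming distances:
  Junco_montana vs Ao_rubra: 3
  Junco_montana vs Ictero_minor: 2
  Junco_montana vs Dendro_pallida: 5
  Junco_montana vs Eremo_vulgaris: 3
  Ao_rubra vs Ictero_minor: 5
  Ao_rubra vs Dendro_pallida: 6
  Ao_rubra vs Eremo_vulgaris: 6
  Ictero_minor vs Dendro_pallida: 7
  Ictero_minor vs Eremo_vulgaris: 5
  Dendro_pallida vs Eremo_vulgaris: 6
The largest is 7 mismatches, between Ictero_minor and Dendro_pallida; p = 7/20 = 0.350.

0.350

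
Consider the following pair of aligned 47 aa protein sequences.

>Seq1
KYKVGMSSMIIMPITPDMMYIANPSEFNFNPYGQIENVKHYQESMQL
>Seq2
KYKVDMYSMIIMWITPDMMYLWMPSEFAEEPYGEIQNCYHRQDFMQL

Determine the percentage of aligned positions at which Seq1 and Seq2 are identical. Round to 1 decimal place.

Mismatches occur at site 5 (G/D), site 7 (S/Y), site 13 (P/W), site 21 (I/L), site 22 (A/W), site 23 (N/M), site 28 (N/A), site 29 (F/E), site 30 (N/E), site 34 (Q/E), site 36 (E/Q), site 38 (V/C), site 39 (K/Y), site 41 (Y/R), site 43 (E/D), site 44 (S/F).
31 of the 47 sites match, so the percent identity is 31/47 × 100 = 66.0%.

66.0%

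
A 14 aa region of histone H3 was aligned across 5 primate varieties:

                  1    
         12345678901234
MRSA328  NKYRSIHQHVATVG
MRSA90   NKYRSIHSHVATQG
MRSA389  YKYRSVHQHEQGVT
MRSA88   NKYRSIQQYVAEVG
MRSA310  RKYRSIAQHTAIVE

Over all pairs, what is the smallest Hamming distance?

2

Pairwise Hamming distances:
  MRSA328 vs MRSA90: 2
  MRSA328 vs MRSA389: 6
  MRSA328 vs MRSA88: 3
  MRSA328 vs MRSA310: 5
  MRSA90 vs MRSA389: 8
  MRSA90 vs MRSA88: 5
  MRSA90 vs MRSA310: 7
  MRSA389 vs MRSA88: 8
  MRSA389 vs MRSA310: 7
  MRSA88 vs MRSA310: 6
The smallest is 2, between MRSA328 and MRSA90.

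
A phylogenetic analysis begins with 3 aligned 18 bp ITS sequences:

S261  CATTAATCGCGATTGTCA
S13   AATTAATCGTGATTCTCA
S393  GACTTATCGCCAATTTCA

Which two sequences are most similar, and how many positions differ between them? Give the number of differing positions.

3

Pairwise Hamming distances:
  S261 vs S13: 3
  S261 vs S393: 6
  S13 vs S393: 7
The smallest is 3, between S261 and S13.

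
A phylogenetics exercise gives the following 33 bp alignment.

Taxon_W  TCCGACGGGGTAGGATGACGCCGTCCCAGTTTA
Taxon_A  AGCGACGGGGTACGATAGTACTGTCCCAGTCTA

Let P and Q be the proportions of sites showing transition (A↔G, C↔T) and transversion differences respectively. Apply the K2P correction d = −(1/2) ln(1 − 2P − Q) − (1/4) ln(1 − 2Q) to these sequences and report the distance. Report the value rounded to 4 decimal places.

The sequences differ at positions 1 (T/A, transversion), 2 (C/G, transversion), 13 (G/C, transversion), 17 (G/A, transition), 18 (A/G, transition), 19 (C/T, transition), 20 (G/A, transition), 22 (C/T, transition), 31 (T/C, transition).
Of the 9 differences, 6 transitions and 3 transversions over 33 sites: P = 6/33 = 0.181818, Q = 3/33 = 0.090909.
d = −0.5·ln(0.545455) − 0.25·ln(0.818182) = −0.5·(-0.606135) − 0.25·(-0.200670) = 0.3532.

0.3532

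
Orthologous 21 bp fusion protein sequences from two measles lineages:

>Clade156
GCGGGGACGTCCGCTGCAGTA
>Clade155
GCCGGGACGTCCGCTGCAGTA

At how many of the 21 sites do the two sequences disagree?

A single mismatch occurs at site 3 (G→C).
That gives 1 mismatch out of 21 aligned sites, so the Hamming distance is 1.

1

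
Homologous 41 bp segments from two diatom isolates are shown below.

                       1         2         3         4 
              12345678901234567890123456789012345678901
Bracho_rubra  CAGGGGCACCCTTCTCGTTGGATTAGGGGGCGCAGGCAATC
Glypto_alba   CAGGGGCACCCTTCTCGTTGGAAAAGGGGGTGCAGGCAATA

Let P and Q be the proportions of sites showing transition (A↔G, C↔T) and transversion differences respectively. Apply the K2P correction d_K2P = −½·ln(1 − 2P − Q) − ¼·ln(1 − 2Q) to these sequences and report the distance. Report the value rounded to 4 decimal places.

Differing sites — 23:T/A (Tv); 24:T/A (Tv); 31:C/T (Ti); 41:C/A (Tv).
Of the 4 differences, 1 transition and 3 transversions over 41 sites: P = 1/41 = 0.024390, Q = 3/41 = 0.073171.
d = −0.5·ln(0.878049) − 0.25·ln(0.853658) = −0.5·(-0.130053) − 0.25·(-0.158225) = 0.1046.

0.1046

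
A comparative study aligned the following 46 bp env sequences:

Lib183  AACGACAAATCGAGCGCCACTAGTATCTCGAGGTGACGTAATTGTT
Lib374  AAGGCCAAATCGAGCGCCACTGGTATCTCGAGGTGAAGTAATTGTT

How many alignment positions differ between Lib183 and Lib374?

Mismatches occur at site 3 (C→G), site 5 (A→C), site 22 (A→G), site 37 (C→A).
That gives 4 mismatches out of 46 aligned sites, so the Hamming distance is 4.

4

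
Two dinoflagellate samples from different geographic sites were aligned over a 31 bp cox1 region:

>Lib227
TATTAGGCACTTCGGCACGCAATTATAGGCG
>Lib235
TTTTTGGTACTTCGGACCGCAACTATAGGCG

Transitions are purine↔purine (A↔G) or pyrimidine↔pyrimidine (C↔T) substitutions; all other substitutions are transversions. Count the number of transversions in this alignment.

Differing sites — 2:A/T (Tv); 5:A/T (Tv); 8:C/T (Ti); 16:C/A (Tv); 17:A/C (Tv); 23:T/C (Ti).
Of the 6 differences, 2 transitions and 4 transversions, so the answer is 4.

4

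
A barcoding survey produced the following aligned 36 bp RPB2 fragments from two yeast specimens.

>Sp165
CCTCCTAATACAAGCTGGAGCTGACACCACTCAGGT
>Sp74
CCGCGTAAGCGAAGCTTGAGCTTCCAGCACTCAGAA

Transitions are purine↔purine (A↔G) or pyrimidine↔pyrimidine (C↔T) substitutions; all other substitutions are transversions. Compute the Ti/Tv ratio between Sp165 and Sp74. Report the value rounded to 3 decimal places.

0.100

The sequences differ at positions 3 (T/G, transversion), 5 (C/G, transversion), 9 (T/G, transversion), 10 (A/C, transversion), 11 (C/G, transversion), 17 (G/T, transversion), 23 (G/T, transversion), 24 (A/C, transversion), 27 (C/G, transversion), 35 (G/A, transition), 36 (T/A, transversion).
Of the 11 differences, 1 transition and 10 transversions, so Ti/Tv = 1/10 = 0.100.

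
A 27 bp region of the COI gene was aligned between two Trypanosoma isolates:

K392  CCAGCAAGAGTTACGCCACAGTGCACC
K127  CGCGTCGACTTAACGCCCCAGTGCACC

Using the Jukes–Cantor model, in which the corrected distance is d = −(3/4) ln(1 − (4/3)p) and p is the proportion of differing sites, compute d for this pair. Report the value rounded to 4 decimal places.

Differing sites — 2:C/G; 3:A/C; 5:C/T; 6:A/C; 7:A/G; 8:G/A; 9:A/C; 10:G/T; 12:T/A; 18:A/C.
p = 10/27 = 0.370370.
d = −0.75 · ln(1 − (4/3)·0.370370) = −0.75 · ln(0.506173) = −0.75 · (-0.680877) = 0.5107.

0.5107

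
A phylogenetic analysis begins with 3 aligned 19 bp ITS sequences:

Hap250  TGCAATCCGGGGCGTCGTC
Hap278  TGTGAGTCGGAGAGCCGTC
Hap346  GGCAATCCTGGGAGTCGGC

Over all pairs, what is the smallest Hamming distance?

4

Pairwise Hamming distances:
  Hap250 vs Hap278: 7
  Hap250 vs Hap346: 4
  Hap278 vs Hap346: 9
The smallest is 4, between Hap250 and Hap346.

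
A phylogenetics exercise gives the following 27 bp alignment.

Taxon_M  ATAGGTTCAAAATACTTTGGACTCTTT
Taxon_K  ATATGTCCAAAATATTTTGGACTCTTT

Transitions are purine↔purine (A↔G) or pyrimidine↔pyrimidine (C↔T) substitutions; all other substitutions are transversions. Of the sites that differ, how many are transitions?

2

Differing sites — 4:G/T (Tv); 7:T/C (Ti); 15:C/T (Ti).
Of the 3 differences, 2 transitions and 1 transversion, so the answer is 2.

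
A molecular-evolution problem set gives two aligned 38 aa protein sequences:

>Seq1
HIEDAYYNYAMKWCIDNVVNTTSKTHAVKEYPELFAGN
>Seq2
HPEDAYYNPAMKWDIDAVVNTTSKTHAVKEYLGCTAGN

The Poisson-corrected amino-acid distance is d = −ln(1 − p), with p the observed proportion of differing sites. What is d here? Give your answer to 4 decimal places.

Mismatches occur at site 2 (I→P), site 9 (Y→P), site 14 (C→D), site 17 (N→A), site 32 (P→L), site 33 (E→G), site 34 (L→C), site 35 (F→T).
p = 8/38 = 0.210526.
d = −ln(1 − 0.210526) = −ln(0.789474) = 0.2364.

0.2364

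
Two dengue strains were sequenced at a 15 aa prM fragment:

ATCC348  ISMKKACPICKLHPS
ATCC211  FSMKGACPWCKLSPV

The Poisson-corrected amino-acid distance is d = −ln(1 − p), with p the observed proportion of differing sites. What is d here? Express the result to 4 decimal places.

Mismatches occur at site 1 (I/F), site 5 (K/G), site 9 (I/W), site 13 (H/S), site 15 (S/V).
p = 5/15 = 0.333333.
d = −ln(1 − 0.333333) = −ln(0.666667) = 0.4055.

0.4055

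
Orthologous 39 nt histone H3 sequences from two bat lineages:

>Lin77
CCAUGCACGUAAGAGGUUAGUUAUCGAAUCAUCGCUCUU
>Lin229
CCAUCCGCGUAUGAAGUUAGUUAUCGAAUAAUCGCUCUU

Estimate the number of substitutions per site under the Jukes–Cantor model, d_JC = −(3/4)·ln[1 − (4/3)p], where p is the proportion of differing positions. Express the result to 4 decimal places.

0.1406

Mismatches occur at site 5 (G↔C), site 7 (A↔G), site 12 (A↔U), site 15 (G↔A), site 30 (C↔A).
p = 5/39 = 0.128205.
d = −0.75 · ln(1 − (4/3)·0.128205) = −0.75 · ln(0.829060) = −0.75 · (-0.187463) = 0.1406.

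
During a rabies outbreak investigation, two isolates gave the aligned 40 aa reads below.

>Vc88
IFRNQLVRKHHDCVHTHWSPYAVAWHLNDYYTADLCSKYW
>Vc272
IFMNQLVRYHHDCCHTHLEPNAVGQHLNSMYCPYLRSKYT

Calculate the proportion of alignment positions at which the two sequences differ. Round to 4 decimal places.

Mismatches occur at site 3 (R↔M), site 9 (K↔Y), site 14 (V↔C), site 18 (W↔L), site 19 (S↔E), site 21 (Y↔N), site 24 (A↔G), site 25 (W↔Q), site 29 (D↔S), site 30 (Y↔M), site 32 (T↔C), site 33 (A↔P), site 34 (D↔Y), site 36 (C↔R), site 40 (W↔T).
There are 15 differences over 40 sites, so p = 15/40 = 0.3750.

0.3750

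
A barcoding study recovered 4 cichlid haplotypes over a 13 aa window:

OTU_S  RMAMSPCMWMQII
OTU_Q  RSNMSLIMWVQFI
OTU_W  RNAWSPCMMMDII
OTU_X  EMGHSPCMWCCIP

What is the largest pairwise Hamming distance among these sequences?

Pairwise Hamming distances:
  OTU_S vs OTU_Q: 6
  OTU_S vs OTU_W: 4
  OTU_S vs OTU_X: 6
  OTU_Q vs OTU_W: 9
  OTU_Q vs OTU_X: 10
  OTU_W vs OTU_X: 8
The largest is 10, between OTU_Q and OTU_X.

10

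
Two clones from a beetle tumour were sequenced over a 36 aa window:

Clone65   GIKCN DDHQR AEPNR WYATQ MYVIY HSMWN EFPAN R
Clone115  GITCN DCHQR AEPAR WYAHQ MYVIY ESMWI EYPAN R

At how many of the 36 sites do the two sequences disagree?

The sequences differ at positions 3 (K/T), 7 (D/C), 14 (N/A), 19 (T/H), 26 (H/E), 30 (N/I), 32 (F/Y).
That gives 7 mismatches out of 36 aligned sites, so the Hamming distance is 7.

7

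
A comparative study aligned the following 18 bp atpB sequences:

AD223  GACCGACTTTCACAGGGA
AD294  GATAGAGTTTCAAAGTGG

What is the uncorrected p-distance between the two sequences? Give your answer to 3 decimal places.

0.333

Mismatches occur at site 3 (C/T), site 4 (C/A), site 7 (C/G), site 13 (C/A), site 16 (G/T), site 18 (A/G).
There are 6 differences over 18 sites, so p = 6/18 = 0.333.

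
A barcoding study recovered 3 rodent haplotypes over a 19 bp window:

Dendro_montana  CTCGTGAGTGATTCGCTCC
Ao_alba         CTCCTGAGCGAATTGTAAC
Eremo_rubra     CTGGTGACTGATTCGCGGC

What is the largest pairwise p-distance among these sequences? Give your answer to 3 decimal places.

Pairwise Hamming distances:
  Dendro_montana vs Ao_alba: 7
  Dendro_montana vs Eremo_rubra: 4
  Ao_alba vs Eremo_rubra: 9
The largest is 9 mismatches, between Ao_alba and Eremo_rubra; p = 9/19 = 0.474.

0.474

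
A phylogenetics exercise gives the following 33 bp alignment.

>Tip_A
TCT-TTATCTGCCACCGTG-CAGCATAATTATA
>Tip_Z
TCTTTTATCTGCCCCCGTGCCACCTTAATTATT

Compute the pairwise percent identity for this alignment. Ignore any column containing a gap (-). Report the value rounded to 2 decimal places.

87.10%

Excluding the 2 gap columns leaves 31 comparable sites.
Differing sites — 14:A/C; 23:G/C; 25:A/T; 33:A/T.
27 of the 31 comparable sites match, so the percent identity is 27/31 × 100 = 87.10%.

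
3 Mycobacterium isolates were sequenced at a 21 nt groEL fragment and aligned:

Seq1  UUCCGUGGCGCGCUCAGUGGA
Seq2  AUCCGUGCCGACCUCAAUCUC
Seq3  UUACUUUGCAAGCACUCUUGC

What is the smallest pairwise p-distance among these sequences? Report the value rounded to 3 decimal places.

Pairwise Hamming distances:
  Seq1 vs Seq2: 8
  Seq1 vs Seq3: 10
  Seq2 vs Seq3: 12
The smallest is 8 mismatches, between Seq1 and Seq2; p = 8/21 = 0.381.

0.381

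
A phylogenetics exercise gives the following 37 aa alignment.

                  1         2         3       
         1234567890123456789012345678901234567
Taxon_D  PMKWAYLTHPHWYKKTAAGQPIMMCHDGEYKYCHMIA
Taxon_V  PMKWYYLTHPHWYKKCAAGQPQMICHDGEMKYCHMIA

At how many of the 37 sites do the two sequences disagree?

The sequences differ at positions 5 (A/Y), 16 (T/C), 22 (I/Q), 24 (M/I), 30 (Y/M).
That gives 5 mismatches out of 37 aligned sites, so the Hamming distance is 5.

5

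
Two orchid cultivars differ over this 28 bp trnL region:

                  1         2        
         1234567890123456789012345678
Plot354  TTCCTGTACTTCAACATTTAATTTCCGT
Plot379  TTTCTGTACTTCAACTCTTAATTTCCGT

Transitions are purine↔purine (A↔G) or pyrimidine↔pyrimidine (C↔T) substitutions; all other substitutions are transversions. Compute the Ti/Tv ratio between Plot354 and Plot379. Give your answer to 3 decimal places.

The sequences differ at positions 3 (C/T, transition), 16 (A/T, transversion), 17 (T/C, transition).
Of the 3 differences, 2 transitions and 1 transversion, so Ti/Tv = 2/1 = 2.000.

2.000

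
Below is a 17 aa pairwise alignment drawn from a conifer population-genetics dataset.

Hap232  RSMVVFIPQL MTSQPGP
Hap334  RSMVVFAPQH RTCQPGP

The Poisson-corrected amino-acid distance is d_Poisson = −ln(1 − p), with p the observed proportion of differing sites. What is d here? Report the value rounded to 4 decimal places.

0.2683

The sequences differ at positions 7 (I/A), 10 (L/H), 11 (M/R), 13 (S/C).
p = 4/17 = 0.235294.
d = −ln(1 − 0.235294) = −ln(0.764706) = 0.2683.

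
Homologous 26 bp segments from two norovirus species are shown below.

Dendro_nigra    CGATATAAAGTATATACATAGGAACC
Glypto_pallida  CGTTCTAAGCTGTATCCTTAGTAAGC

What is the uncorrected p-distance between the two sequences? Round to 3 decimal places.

0.346

Mismatches occur at site 3 (A→T), site 5 (A→C), site 9 (A→G), site 10 (G→C), site 12 (A→G), site 16 (A→C), site 18 (A→T), site 22 (G→T), site 25 (C→G).
There are 9 differences over 26 sites, so p = 9/26 = 0.346.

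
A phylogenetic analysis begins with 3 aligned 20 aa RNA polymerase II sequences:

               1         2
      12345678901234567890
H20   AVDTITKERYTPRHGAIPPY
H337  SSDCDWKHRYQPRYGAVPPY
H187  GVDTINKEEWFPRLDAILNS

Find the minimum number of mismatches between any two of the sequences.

9

Pairwise Hamming distances:
  H20 vs H337: 9
  H20 vs H187: 10
  H337 vs H187: 15
The smallest is 9, between H20 and H337.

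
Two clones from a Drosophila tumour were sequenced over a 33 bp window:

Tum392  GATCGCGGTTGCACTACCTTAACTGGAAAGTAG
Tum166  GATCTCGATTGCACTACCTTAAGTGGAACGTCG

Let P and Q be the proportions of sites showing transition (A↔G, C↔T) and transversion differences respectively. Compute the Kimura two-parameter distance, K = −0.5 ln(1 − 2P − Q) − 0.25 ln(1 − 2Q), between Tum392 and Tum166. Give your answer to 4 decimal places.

0.1697

Mismatches occur at site 5 (G→T, transversion), site 8 (G→A, transition), site 23 (C→G, transversion), site 29 (A→C, transversion), site 32 (A→C, transversion).
Of the 5 differences, 1 transition and 4 transversions over 33 sites: P = 1/33 = 0.030303, Q = 4/33 = 0.121212.
d = −0.5·ln(0.818182) − 0.25·ln(0.757576) = −0.5·(-0.200670) − 0.25·(-0.277631) = 0.1697.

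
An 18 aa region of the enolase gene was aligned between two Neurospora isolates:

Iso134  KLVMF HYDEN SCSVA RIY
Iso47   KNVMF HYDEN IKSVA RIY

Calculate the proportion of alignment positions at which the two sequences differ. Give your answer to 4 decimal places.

Mismatches occur at site 2 (L↔N), site 11 (S↔I), site 12 (C↔K).
There are 3 differences over 18 sites, so p = 3/18 = 0.1667.

0.1667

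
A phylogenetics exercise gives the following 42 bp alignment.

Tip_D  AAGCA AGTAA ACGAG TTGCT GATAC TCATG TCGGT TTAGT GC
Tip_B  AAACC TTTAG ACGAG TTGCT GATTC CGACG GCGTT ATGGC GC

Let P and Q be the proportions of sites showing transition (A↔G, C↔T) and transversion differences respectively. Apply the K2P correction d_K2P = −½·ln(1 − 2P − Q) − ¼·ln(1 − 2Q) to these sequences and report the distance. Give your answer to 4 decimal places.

0.4432

Mismatches occur at site 3 (G/A, transition), site 5 (A/C, transversion), site 6 (A/T, transversion), site 7 (G/T, transversion), site 10 (A/G, transition), site 24 (A/T, transversion), site 26 (T/C, transition), site 27 (C/G, transversion), site 29 (T/C, transition), site 31 (T/G, transversion), site 34 (G/T, transversion), site 36 (T/A, transversion), site 38 (A/G, transition), site 40 (T/C, transition).
Of the 14 differences, 6 transitions and 8 transversions over 42 sites: P = 6/42 = 0.142857, Q = 8/42 = 0.190476.
d = −0.5·ln(0.523810) − 0.25·ln(0.619048) = −0.5·(-0.646626) − 0.25·(-0.479572) = 0.4432.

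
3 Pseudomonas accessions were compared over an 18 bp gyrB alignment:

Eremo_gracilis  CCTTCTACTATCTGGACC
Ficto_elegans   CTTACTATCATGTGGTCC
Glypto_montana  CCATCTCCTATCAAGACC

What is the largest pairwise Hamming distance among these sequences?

10

Pairwise Hamming distances:
  Eremo_gracilis vs Ficto_elegans: 6
  Eremo_gracilis vs Glypto_montana: 4
  Ficto_elegans vs Glypto_montana: 10
The largest is 10, between Ficto_elegans and Glypto_montana.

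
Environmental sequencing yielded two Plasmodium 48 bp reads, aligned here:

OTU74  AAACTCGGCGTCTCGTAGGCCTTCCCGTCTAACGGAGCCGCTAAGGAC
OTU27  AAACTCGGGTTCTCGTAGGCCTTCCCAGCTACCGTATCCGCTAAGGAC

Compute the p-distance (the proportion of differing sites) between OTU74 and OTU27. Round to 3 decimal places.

0.146

Mismatches occur at site 9 (C/G), site 10 (G/T), site 27 (G/A), site 28 (T/G), site 32 (A/C), site 35 (G/T), site 37 (G/T).
There are 7 differences over 48 sites, so p = 7/48 = 0.146.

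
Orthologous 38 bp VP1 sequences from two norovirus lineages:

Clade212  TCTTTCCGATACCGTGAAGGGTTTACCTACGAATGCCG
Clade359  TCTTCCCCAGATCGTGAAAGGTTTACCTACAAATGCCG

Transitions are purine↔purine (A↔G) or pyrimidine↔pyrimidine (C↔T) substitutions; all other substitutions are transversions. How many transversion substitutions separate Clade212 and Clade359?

Mismatches occur at site 5 (T→C, transition), site 8 (G→C, transversion), site 10 (T→G, transversion), site 12 (C→T, transition), site 19 (G→A, transition), site 31 (G→A, transition).
Of the 6 differences, 4 transitions and 2 transversions, so the answer is 2.

2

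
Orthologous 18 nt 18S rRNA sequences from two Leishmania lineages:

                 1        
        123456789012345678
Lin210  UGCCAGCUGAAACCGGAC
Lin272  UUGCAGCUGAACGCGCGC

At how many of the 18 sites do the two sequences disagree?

6

Mismatches occur at site 2 (G/U), site 3 (C/G), site 12 (A/C), site 13 (C/G), site 16 (G/C), site 17 (A/G).
That gives 6 mismatches out of 18 aligned sites, so the Hamming distance is 6.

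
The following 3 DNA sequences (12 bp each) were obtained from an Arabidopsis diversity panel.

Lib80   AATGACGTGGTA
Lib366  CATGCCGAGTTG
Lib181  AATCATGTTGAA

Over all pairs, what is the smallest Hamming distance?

Pairwise Hamming distances:
  Lib80 vs Lib366: 5
  Lib80 vs Lib181: 4
  Lib366 vs Lib181: 9
The smallest is 4, between Lib80 and Lib181.

4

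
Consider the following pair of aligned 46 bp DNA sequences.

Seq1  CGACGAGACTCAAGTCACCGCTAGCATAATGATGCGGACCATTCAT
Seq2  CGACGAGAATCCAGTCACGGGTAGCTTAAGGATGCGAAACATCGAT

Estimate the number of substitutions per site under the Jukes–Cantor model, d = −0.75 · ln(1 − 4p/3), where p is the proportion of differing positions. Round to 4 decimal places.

Mismatches occur at site 9 (C→A), site 12 (A→C), site 19 (C→G), site 21 (C→G), site 26 (A→T), site 30 (T→G), site 37 (G→A), site 39 (C→A), site 43 (T→C), site 44 (C→G).
p = 10/46 = 0.217391.
d = −0.75 · ln(1 − (4/3)·0.217391) = −0.75 · ln(0.710145) = −0.75 · (-0.342286) = 0.2567.

0.2567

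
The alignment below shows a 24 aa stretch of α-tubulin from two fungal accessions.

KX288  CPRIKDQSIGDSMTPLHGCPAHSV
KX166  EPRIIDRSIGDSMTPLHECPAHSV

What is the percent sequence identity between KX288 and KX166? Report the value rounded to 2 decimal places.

83.33%

Differing sites — 1:C/E; 5:K/I; 7:Q/R; 18:G/E.
20 of the 24 sites match, so the percent identity is 20/24 × 100 = 83.33%.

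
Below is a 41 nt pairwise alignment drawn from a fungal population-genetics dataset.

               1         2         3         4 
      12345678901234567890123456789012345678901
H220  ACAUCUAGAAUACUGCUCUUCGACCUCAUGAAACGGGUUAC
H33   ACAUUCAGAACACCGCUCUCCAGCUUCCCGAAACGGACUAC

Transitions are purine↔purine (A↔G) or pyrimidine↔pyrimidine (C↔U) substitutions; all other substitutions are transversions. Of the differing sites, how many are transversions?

Differing sites — 5:C/U (Ti); 6:U/C (Ti); 11:U/C (Ti); 14:U/C (Ti); 20:U/C (Ti); 22:G/A (Ti); 23:A/G (Ti); 25:C/U (Ti); 28:A/C (Tv); 29:U/C (Ti); 37:G/A (Ti); 38:U/C (Ti).
Of the 12 differences, 11 transitions and 1 transversion, so the answer is 1.

1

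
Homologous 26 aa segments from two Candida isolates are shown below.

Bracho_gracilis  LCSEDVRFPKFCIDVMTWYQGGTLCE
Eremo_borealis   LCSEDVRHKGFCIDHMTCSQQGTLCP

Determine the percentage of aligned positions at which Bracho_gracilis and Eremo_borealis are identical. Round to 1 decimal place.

Mismatches occur at site 8 (F/H), site 9 (P/K), site 10 (K/G), site 15 (V/H), site 18 (W/C), site 19 (Y/S), site 21 (G/Q), site 26 (E/P).
18 of the 26 sites match, so the percent identity is 18/26 × 100 = 69.2%.

69.2%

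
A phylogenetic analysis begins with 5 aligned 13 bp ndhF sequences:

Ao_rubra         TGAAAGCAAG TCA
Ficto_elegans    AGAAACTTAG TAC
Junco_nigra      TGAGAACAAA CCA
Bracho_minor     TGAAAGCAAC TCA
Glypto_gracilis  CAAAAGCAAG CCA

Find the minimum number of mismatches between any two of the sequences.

Pairwise Hamming distances:
  Ao_rubra vs Ficto_elegans: 6
  Ao_rubra vs Junco_nigra: 4
  Ao_rubra vs Bracho_minor: 1
  Ao_rubra vs Glypto_gracilis: 3
  Ficto_elegans vs Junco_nigra: 9
  Ficto_elegans vs Bracho_minor: 7
  Ficto_elegans vs Glypto_gracilis: 8
  Junco_nigra vs Bracho_minor: 4
  Junco_nigra vs Glypto_gracilis: 5
  Bracho_minor vs Glypto_gracilis: 4
The smallest is 1, between Ao_rubra and Bracho_minor.

1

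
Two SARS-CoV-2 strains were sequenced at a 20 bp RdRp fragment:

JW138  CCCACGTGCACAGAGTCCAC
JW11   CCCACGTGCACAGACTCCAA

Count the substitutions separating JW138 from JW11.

Differing sites — 15:G/C; 20:C/A.
That gives 2 mismatches out of 20 aligned sites, so the Hamming distance is 2.

2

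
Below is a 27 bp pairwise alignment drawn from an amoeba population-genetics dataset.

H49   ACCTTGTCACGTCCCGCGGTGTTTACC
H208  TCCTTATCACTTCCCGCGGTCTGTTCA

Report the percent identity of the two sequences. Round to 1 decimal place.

74.1%

Mismatches occur at site 1 (A→T), site 6 (G→A), site 11 (G→T), site 21 (G→C), site 23 (T→G), site 25 (A→T), site 27 (C→A).
20 of the 27 sites match, so the percent identity is 20/27 × 100 = 74.1%.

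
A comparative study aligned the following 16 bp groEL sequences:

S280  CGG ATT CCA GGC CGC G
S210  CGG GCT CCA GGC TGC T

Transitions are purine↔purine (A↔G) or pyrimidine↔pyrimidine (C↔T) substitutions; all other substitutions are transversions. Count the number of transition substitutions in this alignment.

The sequences differ at positions 4 (A/G, transition), 5 (T/C, transition), 13 (C/T, transition), 16 (G/T, transversion).
Of the 4 differences, 3 transitions and 1 transversion, so the answer is 3.

3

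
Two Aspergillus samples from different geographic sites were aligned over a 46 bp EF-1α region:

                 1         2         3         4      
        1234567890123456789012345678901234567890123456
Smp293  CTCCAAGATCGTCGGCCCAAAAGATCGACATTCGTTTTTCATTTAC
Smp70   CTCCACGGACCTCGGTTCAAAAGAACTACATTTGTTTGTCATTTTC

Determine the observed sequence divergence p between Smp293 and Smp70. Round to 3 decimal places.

Mismatches occur at site 6 (A↔C), site 8 (A↔G), site 9 (T↔A), site 11 (G↔C), site 16 (C↔T), site 17 (C↔T), site 25 (T↔A), site 27 (G↔T), site 33 (C↔T), site 38 (T↔G), site 45 (A↔T).
There are 11 differences over 46 sites, so p = 11/46 = 0.239.

0.239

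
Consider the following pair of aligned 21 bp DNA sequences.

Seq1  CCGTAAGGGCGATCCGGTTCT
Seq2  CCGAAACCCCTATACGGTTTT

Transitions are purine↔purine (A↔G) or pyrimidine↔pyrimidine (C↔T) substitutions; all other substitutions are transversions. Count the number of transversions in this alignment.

The sequences differ at positions 4 (T/A, transversion), 7 (G/C, transversion), 8 (G/C, transversion), 9 (G/C, transversion), 11 (G/T, transversion), 14 (C/A, transversion), 20 (C/T, transition).
Of the 7 differences, 1 transition and 6 transversions, so the answer is 6.

6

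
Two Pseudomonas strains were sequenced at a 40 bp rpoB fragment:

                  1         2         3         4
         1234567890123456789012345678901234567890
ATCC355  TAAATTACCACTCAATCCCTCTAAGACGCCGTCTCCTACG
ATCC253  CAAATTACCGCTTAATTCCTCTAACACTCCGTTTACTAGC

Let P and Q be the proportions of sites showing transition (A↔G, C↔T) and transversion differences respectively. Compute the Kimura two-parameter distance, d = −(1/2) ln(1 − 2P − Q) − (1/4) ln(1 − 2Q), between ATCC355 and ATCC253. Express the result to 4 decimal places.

Mismatches occur at site 1 (T/C, transition), site 10 (A/G, transition), site 13 (C/T, transition), site 17 (C/T, transition), site 25 (G/C, transversion), site 28 (G/T, transversion), site 33 (C/T, transition), site 35 (C/A, transversion), site 39 (C/G, transversion), site 40 (G/C, transversion).
Of the 10 differences, 5 transitions and 5 transversions over 40 sites: P = 5/40 = 0.125000, Q = 5/40 = 0.125000.
d = −0.5·ln(0.625000) − 0.25·ln(0.750000) = −0.5·(-0.470004) − 0.25·(-0.287682) = 0.3069.

0.3069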